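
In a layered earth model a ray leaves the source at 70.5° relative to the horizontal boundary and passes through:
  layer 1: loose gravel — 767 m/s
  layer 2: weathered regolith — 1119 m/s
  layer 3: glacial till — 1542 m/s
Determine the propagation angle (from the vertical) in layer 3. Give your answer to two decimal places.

42.15°

From the normal: θ₁ = 90° − 70.5° = 19.5°.
Snell's law across each interface conserves sin θ / V, so sin θ_3 = V_3·sin θ₁/V₁.
sin θ_3 = 1542 × sin 19.5° / 767 = 0.6711.
θ_3 = arcsin 0.6711 = 42.15°.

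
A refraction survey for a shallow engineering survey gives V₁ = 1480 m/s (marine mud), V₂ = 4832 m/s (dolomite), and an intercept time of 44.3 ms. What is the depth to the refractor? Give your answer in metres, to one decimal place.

34.4 m

θ_c = arcsin(1480/4832) = 17.84°; cos θ_c = 0.9519.
tᵢ = 2h cos θ_c/V₁ ⇒ h = tᵢ·V₁/(2 cos θ_c) = 0.0443·1480/(2·0.9519) = 34.44 m.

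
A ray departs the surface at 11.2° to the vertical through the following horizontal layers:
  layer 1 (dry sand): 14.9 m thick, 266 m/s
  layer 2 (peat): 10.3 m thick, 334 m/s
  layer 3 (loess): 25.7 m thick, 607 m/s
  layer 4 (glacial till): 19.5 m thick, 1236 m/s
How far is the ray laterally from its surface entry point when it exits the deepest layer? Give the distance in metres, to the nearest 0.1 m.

Ray parameter p = sin 11.2° / 266 m/s = 7.3020e-04 s/m.
Layer 1: θ = 11.20°; offset = 14.9·tan 11.20° = 2.950 m.
Layer 2: sin θ = p·334 = 0.2439 → θ = 14.12°; offset = 10.3·tan 14.12° = 2.590 m.
Layer 3: sin θ = p·607 = 0.4432 → θ = 26.31°; offset = 25.7·tan 26.31° = 12.708 m.
Layer 4: sin θ = p·1236 = 0.9025 → θ = 64.49°; offset = 19.5·tan 64.49° = 40.870 m.
Total horizontal offset = 59.118 m.

59.1 m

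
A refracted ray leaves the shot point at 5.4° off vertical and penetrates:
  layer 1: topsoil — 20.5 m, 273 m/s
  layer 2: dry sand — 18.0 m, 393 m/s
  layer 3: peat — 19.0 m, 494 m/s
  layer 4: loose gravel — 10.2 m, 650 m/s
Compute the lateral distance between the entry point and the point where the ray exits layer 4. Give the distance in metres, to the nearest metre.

Ray parameter p = sin 5.4° / 273 m/s = 3.4472e-04 s/m.
Layer 1: θ = 5.40°; offset = 20.5·tan 5.40° = 1.938 m.
Layer 2: sin θ = p·393 = 0.1355 → θ = 7.79°; offset = 18.0·tan 7.79° = 2.461 m.
Layer 3: sin θ = p·494 = 0.1703 → θ = 9.80°; offset = 19.0·tan 9.80° = 3.283 m.
Layer 4: sin θ = p·650 = 0.2241 → θ = 12.95°; offset = 10.2·tan 12.95° = 2.345 m.
Σ offsets = 10.028 m.

10 m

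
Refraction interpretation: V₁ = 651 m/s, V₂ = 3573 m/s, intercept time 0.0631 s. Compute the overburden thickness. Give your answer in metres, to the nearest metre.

21 m

h = tᵢ·V₁·V₂ / (2·√(V₂²−V₁²)).
√(V₂²−V₁²) = √(3573² − 651²) = 3513.2 m/s.
h = 0.0631 s × 651 × 3573 / (2 × 3513.2) = 20.89 m.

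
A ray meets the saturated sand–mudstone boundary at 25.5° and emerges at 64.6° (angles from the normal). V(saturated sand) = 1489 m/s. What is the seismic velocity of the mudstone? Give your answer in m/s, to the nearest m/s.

sin 25.5° = 0.4305; sin 64.6° = 0.9033.
V₂ = V₁·(sin θ₂/sin θ₁) = 1489·(0.9033/0.4305) = 3124.35 m/s.

3124 m/s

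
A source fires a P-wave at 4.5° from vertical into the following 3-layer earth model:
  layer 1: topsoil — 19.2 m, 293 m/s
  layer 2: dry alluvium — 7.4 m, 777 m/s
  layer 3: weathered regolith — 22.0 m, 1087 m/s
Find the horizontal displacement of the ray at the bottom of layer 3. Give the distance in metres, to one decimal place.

9.8 m

Ray parameter p = sin 4.5° / 293 m/s = 2.6778e-04 s/m.
Layer 1: θ = 4.50°; offset = 19.2·tan 4.50° = 1.511 m.
Layer 2: sin θ = p·777 = 0.2081 → θ = 12.01°; offset = 7.4·tan 12.01° = 1.574 m.
Layer 3: sin θ = p·1087 = 0.2911 → θ = 16.92°; offset = 22.0·tan 16.92° = 6.693 m.
Total horizontal offset = 9.779 m.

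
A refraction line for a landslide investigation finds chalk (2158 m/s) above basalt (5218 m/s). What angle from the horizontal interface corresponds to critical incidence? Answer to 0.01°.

Critical incidence: sin θ_c = V₁/V₂ = 2158/5218 = 0.4136.
θ_c = arcsin 0.4136 = 24.43°.
Measured from the interface: 90° − 24.43° = 65.57°.

65.57°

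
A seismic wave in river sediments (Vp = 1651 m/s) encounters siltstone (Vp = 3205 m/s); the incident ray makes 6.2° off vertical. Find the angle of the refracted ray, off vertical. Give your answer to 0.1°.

sin θ₁/V₁ = sin θ₂/V₂ ⇒ sin θ₂ = 3205·sin 6.2°/1651 = 3205·0.1080/1651 = 0.2097.
θ₂ = sin⁻¹(0.2097) = 12.10° (from vertical).

12.1°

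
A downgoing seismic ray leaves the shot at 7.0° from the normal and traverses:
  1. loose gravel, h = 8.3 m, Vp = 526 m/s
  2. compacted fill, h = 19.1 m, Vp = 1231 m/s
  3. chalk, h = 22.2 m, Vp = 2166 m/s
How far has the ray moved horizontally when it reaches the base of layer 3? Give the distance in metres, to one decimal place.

p = sin θ₁/V₁ = sin 7.0°/526 = 2.3169e-04 s/m is conserved through the stack.
Layer 1: θ = 7.00°; offset = 8.3·tan 7.00° = 1.019 m.
Layer 2: sin θ = p·1231 = 0.2852 → θ = 16.57°; offset = 19.1·tan 16.57° = 5.684 m.
Layer 3: sin θ = p·2166 = 0.5018 → θ = 30.12°; offset = 22.2·tan 30.12° = 12.880 m.
Σ offsets = 19.583 m.

19.6 m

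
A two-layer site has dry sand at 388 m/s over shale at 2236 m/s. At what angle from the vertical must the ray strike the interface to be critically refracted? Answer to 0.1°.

Critical incidence: sin θ_c = V₁/V₂ = 388/2236 = 0.1735.
θ_c = arcsin 0.1735 = 9.99°.

10.0°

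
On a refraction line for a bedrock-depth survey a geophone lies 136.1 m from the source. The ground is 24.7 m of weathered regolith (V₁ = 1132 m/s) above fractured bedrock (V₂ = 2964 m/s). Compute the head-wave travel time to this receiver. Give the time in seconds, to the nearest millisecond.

θ_c = arcsin(V₁/V₂) = arcsin(1132/2964) = 22.45°, cos θ_c = 0.9242.
Intercept time tᵢ = 2h cos θ_c / V₁ = 2·24.7·0.9242/1132 = 0.04033 s.
t = x/V₂ + tᵢ = 136.1/2964 + 0.04033 = 0.08625 s.

0.086 s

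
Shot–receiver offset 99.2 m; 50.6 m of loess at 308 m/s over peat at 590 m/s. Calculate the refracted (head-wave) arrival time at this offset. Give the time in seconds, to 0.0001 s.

0.4484 s

θ_c = arcsin(V₁/V₂) = arcsin(308/590) = 31.47°, cos θ_c = 0.8529.
Intercept time tᵢ = 2h cos θ_c / V₁ = 2·50.6·0.8529/308 = 0.28025 s.
t = x/V₂ + tᵢ = 99.2/590 + 0.28025 = 0.44838 s.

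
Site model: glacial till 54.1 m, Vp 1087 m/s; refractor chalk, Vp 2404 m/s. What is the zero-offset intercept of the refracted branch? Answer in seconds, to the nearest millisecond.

0.089 s

tᵢ = 2h·√(V₂²−V₁²)/(V₁V₂).
√(V₂²−V₁²) = √(2404²−1087²) = 2144.2 m/s.
tᵢ = 2·54.1·2144.2/(1087·2404) = 0.08878 s.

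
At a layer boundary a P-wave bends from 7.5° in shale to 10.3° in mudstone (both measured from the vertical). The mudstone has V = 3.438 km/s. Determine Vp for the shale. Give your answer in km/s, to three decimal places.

2.510 km/s

Snell's law: sin 7.5°/V₁ = sin 10.3°/V₂.
V₁ = V₂·sin 7.5°/sin 10.3° = 3.438 × 0.7300 = 2.510 km/s.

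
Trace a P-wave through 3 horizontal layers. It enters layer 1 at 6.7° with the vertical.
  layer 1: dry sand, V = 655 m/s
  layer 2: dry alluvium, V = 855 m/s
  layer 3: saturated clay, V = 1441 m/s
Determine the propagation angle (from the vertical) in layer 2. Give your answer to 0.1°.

8.8°

Ray parameter p = sin 6.7° / 655 = 1.7812e-04 s/m.
sin θ_2 = p·V_2 = 1.7812e-04 × 855 = 0.1523.
θ_2 = 8.76° from the vertical.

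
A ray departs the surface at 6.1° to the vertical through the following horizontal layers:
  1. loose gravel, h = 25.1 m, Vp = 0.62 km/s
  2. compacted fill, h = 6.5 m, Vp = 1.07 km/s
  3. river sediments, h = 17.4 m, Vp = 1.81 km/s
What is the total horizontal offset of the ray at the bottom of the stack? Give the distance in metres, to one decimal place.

9.6 m

Ray parameter p = sin 6.1° / 0.62 km/s = 1.7139e-01 s/km.
Layer 1: θ = 6.10°; offset = 25.1·tan 6.10° = 2.682 m.
Layer 2: sin θ = p·1.07 = 0.1834 → θ = 10.57°; offset = 6.5·tan 10.57° = 1.213 m.
Layer 3: sin θ = p·1.81 = 0.3102 → θ = 18.07°; offset = 17.4·tan 18.07° = 5.678 m.
Total horizontal offset = 9.573 m.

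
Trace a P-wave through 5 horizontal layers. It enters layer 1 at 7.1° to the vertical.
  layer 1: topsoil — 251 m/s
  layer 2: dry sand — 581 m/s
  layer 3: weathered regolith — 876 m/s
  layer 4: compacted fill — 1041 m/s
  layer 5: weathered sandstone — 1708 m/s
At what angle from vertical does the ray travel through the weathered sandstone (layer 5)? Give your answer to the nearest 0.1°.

57.3°

Ray parameter p = sin 7.1° / 251 = 4.9244e-04 s/m.
sin θ_5 = p·V_5 = 4.9244e-04 × 1708 = 0.8411.
θ_5 = arcsin 0.8411 = 57.25°.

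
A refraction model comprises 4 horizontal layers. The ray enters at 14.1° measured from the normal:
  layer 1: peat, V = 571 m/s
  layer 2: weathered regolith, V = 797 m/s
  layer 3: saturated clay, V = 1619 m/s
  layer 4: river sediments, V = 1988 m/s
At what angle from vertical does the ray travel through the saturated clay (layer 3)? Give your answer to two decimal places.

Snell's law across each interface conserves sin θ / V, so sin θ_3 = V_3·sin θ₁/V₁.
sin θ_3 = 1619 × sin 14.1° / 571 = 0.6907.
θ_3 = 43.69° from the vertical.

43.69°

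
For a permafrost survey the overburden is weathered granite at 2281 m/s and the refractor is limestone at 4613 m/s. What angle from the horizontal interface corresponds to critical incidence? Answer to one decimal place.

At critical incidence the refracted ray runs along the interface (θ₂ = 90°), so sin θ_c = V₁/V₂.
θ_c = arcsin(2281/4613) = arcsin 0.4945 = 29.63°.
Measured from the interface: 90° − 29.63° = 60.37°.

60.4°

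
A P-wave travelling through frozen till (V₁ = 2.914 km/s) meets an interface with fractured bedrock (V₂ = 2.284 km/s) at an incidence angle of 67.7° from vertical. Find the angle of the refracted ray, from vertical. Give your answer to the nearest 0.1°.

sin θ₁/V₁ = sin θ₂/V₂ ⇒ sin θ₂ = 2.284·sin 67.7°/2.914 = 2.284·0.9252/2.914 = 0.7252.
θ₂ = arcsin 0.7252 = 46.48° from the normal.

46.5°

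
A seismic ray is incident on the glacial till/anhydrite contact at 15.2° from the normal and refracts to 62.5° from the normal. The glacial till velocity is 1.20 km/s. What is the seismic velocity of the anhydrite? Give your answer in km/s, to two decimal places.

Snell's law: sin 15.2°/V₁ = sin 62.5°/V₂.
V₂ = V₁·sin 62.5°/sin 15.2° = 1.20 × 3.3831 = 4.06 km/s.

4.06 km/s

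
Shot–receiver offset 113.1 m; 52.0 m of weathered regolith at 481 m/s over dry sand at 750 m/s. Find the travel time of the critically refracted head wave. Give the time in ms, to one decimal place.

316.7 ms

t = x/V₂ + 2h·√(V₂²−V₁²)/(V₁V₂).
√(V₂²−V₁²) = √(750²−481²) = 575.4 m/s; delay term = 2·52.0·575.4/(481·750) = 0.16589 s.
t = 113.1/750 + 0.16589 = 0.31669 s.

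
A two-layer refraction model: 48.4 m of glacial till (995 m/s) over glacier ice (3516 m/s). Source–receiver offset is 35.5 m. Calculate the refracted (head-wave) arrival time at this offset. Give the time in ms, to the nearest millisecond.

θ_c = arcsin(V₁/V₂) = arcsin(995/3516) = 16.44°, cos θ_c = 0.9591.
Intercept time tᵢ = 2h cos θ_c / V₁ = 2·48.4·0.9591/995 = 0.09331 s.
t = x/V₂ + tᵢ = 35.5/3516 + 0.09331 = 0.10341 s.

103 ms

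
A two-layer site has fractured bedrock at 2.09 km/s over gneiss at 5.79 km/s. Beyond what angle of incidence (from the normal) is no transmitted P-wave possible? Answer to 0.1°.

Critical incidence: sin θ_c = V₁/V₂ = 2.09/5.79 = 0.3610.
θ_c = arcsin 0.3610 = 21.16°.

21.2°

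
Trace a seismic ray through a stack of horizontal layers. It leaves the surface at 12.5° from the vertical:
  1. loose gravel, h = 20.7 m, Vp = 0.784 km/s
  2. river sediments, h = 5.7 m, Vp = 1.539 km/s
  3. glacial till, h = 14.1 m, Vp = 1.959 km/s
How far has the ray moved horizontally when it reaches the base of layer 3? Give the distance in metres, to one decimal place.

16.3 m

p = sin θ₁/V₁ = sin 12.5°/0.784 = 2.7607e-01 s/km is conserved through the stack.
Layer 1: θ = 12.50°; offset = 20.7·tan 12.50° = 4.589 m.
Layer 2: sin θ = p·1.539 = 0.4249 → θ = 25.14°; offset = 5.7·tan 25.14° = 2.675 m.
Layer 3: sin θ = p·1.959 = 0.5408 → θ = 32.74°; offset = 14.1·tan 32.74° = 9.066 m.
Summing the layer offsets gives 16.330 m.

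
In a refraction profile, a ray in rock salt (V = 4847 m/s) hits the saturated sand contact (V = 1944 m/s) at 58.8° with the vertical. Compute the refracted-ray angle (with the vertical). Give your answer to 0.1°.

20.1°

Snell's law: sin θ₂ = (V₂/V₁)·sin θ₁ = (1944/4847)·sin 58.8° = 0.3431.
θ₂ = arcsin 0.3431 = 20.06° from the normal.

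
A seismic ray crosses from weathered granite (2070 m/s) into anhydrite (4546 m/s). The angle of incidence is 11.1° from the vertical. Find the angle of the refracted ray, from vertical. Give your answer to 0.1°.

25.0°

Snell's law: sin θ₂ = (V₂/V₁)·sin θ₁ = (4546/2070)·sin 11.1° = 0.4228.
θ₂ = sin⁻¹(0.4228) = 25.01° (from vertical).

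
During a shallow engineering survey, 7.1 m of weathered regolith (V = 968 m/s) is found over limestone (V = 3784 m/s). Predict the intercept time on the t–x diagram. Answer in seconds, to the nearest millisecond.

θ_c = arcsin(V₁/V₂) = arcsin(968/3784) = 14.82°; cos θ_c = 0.9667.
tᵢ = 2h·cos θ_c / V₁ = 2·7.1·0.9667 / 968 = 0.01418 s.

0.014 s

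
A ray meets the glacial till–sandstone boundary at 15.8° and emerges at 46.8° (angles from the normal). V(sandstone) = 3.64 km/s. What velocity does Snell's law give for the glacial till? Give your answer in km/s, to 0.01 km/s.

sin 15.8° = 0.2723; sin 46.8° = 0.7290.
V₁ = V₂·(sin θ₁/sin θ₂) = 3.64·(0.2723/0.7290) = 1.36 km/s.

1.36 km/s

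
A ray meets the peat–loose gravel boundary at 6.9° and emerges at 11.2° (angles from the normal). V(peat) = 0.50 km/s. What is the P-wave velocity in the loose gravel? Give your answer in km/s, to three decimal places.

sin 6.9° = 0.1201; sin 11.2° = 0.1942.
V₂ = V₁·(sin θ₂/sin θ₁) = 0.50·(0.1942/0.1201) = 0.808 km/s.

0.808 km/s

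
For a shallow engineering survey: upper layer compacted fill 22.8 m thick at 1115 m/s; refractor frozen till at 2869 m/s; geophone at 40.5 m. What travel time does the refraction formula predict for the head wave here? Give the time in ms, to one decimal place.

θ_c = arcsin(V₁/V₂) = arcsin(1115/2869) = 22.87°, cos θ_c = 0.9214.
Intercept time tᵢ = 2h cos θ_c / V₁ = 2·22.8·0.9214/1115 = 0.03768 s.
t = x/V₂ + tᵢ = 40.5/2869 + 0.03768 = 0.05180 s.

51.8 ms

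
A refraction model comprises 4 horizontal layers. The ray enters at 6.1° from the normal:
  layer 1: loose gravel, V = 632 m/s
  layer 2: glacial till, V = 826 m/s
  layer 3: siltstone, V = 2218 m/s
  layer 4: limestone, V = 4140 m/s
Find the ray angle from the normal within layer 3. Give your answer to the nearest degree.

22°

Snell's law across each interface conserves sin θ / V, so sin θ_3 = V_3·sin θ₁/V₁.
sin θ_3 = 2218 × sin 6.1° / 632 = 0.3729.
θ_3 = arcsin 0.3729 = 21.90°.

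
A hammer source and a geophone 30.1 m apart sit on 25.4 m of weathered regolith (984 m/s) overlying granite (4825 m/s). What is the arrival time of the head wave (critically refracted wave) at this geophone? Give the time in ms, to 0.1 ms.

56.8 ms

t = x/V₂ + 2h·√(V₂²−V₁²)/(V₁V₂).
√(V₂²−V₁²) = √(4825²−984²) = 4723.6 m/s; delay term = 2·25.4·4723.6/(984·4825) = 0.05054 s.
t = 30.1/4825 + 0.05054 = 0.05678 s.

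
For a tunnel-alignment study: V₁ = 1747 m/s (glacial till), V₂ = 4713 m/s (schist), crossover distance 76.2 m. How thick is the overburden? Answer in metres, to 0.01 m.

25.82 m

x_cross = 2h·√((V₂+V₁)/(V₂−V₁)) → h = x_cross / (2·√((V₂+V₁)/(V₂−V₁))).
√((V₂+V₁)/(V₂−V₁)) = √((4713+1747)/(4713−1747)) = 1.4758.
h = 76.2 / (2·1.4758) = 25.82 m.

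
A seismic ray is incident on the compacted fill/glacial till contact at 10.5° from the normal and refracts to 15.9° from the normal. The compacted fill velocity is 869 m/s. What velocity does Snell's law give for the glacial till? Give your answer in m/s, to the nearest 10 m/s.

1310 m/s

Snell's law: sin 10.5°/V₁ = sin 15.9°/V₂.
V₂ = V₁·sin 15.9°/sin 10.5° = 869 × 1.5033 = 1306.39 m/s.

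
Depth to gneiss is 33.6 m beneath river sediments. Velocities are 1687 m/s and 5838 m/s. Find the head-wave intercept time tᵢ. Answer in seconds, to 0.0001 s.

θ_c = arcsin(V₁/V₂) = arcsin(1687/5838) = 16.80°; cos θ_c = 0.9573.
tᵢ = 2h·cos θ_c / V₁ = 2·33.6·0.9573 / 1687 = 0.03813 s.

0.0381 s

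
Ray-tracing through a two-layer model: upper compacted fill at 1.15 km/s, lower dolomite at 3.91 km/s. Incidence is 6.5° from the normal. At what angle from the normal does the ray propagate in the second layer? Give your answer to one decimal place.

Snell's law: sin θ₂ = (V₂/V₁)·sin θ₁ = (3.91/1.15)·sin 6.5° = 0.3849.
θ₂ = arcsin 0.3849 = 22.64° from the normal.

22.6°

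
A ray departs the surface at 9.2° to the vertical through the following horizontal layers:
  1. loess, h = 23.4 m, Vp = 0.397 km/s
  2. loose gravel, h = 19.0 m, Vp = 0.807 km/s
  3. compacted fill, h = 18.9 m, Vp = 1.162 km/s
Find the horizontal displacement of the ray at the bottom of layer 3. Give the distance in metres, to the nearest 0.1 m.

20.3 m

Apply Snell's law at each interface; in layer i the horizontal offset is hᵢ·tan θᵢ.
Layer 1: θ = 9.20°; offset = 23.4·tan 9.20° = 3.790 m.
Layer 2: sin θ = 0.807·sin 9.2°/0.397 = 0.3250, θ = 18.97°; offset = 19.0·tan 18.97° = 6.529 m.
Layer 3: sin θ = 1.162·sin 9.2°/0.397 = 0.4680, θ = 27.90°; offset = 18.9·tan 27.90° = 10.008 m.
Total horizontal offset = 20.327 m.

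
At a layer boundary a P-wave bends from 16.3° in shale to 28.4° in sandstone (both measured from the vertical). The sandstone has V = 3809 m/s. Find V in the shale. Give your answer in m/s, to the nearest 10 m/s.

sin 16.3° = 0.2807; sin 28.4° = 0.4756.
V₁ = V₂·(sin θ₁/sin θ₂) = 3809·(0.2807/0.4756) = 2247.70 m/s.

2250 m/s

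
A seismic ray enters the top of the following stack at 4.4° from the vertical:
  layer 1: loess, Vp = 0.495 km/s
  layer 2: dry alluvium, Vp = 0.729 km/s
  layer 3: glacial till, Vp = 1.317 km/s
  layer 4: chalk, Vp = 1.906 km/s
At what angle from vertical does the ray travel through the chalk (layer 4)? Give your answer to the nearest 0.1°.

Ray parameter p = sin 4.4° / 0.495 = 1.5499e-01 s/km.
sin θ_4 = p·V_4 = 1.5499e-01 × 1.906 = 0.2954.
θ_4 = arcsin 0.2954 = 17.18°.

17.2°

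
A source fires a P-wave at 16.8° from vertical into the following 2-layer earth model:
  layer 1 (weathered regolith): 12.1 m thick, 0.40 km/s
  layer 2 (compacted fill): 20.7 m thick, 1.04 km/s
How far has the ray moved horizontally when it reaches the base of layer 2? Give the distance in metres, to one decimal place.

27.2 m

Apply Snell's law at each interface; in layer i the horizontal offset is hᵢ·tan θᵢ.
Layer 1: θ = 16.80°; offset = 12.1·tan 16.80° = 3.653 m.
Layer 2: sin θ = 1.04·sin 16.8°/0.40 = 0.7515, θ = 48.72°; offset = 20.7·tan 48.72° = 23.578 m.
Summing the layer offsets gives 27.231 m.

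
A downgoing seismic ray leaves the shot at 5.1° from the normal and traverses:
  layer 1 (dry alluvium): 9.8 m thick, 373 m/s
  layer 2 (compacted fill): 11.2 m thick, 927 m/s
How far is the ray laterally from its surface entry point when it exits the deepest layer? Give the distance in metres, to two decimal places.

Ray parameter p = sin 5.1° / 373 m/s = 2.3832e-04 s/m.
Layer 1: θ = 5.10°; offset = 9.8·tan 5.10° = 0.8746 m.
Layer 2: sin θ = p·927 = 0.2209 → θ = 12.76°; offset = 11.2·tan 12.76° = 2.5370 m.
Total horizontal offset = 3.4117 m.

3.41 m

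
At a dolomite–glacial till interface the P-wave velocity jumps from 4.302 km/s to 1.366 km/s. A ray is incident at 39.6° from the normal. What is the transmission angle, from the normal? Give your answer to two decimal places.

sin θ₁/V₁ = sin θ₂/V₂ ⇒ sin θ₂ = 1.366·sin 39.6°/4.302 = 1.366·0.6374/4.302 = 0.2024.
θ₂ = sin⁻¹(0.2024) = 11.68° (from vertical).

11.68°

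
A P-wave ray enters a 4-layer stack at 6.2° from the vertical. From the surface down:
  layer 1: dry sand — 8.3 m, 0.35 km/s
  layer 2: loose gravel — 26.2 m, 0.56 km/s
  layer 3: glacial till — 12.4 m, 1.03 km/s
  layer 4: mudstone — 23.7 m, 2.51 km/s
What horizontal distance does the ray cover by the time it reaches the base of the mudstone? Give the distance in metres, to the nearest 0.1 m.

38.7 m

Apply Snell's law at each interface; in layer i the horizontal offset is hᵢ·tan θᵢ.
Layer 1: θ = 6.20°; offset = 8.3·tan 6.20° = 0.902 m.
Layer 2: sin θ = 0.56·sin 6.2°/0.35 = 0.1728, θ = 9.95°; offset = 26.2·tan 9.95° = 4.596 m.
Layer 3: sin θ = 1.03·sin 6.2°/0.35 = 0.3178, θ = 18.53°; offset = 12.4·tan 18.53° = 4.157 m.
Layer 4: sin θ = 2.51·sin 6.2°/0.35 = 0.7745, θ = 50.76°; offset = 23.7·tan 50.76° = 29.018 m.
Summing the layer offsets gives 38.673 m.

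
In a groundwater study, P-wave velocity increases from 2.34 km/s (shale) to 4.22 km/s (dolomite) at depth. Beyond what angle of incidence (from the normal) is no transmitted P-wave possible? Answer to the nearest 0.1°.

33.7°

Critical incidence: sin θ_c = V₁/V₂ = 2.34/4.22 = 0.5545.
θ_c = arcsin 0.5545 = 33.68°.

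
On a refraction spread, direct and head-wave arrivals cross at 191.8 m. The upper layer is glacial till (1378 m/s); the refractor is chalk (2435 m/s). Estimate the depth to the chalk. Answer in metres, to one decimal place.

x_cross = 2h·√((V₂+V₁)/(V₂−V₁)) → h = x_cross / (2·√((V₂+V₁)/(V₂−V₁))).
√((V₂+V₁)/(V₂−V₁)) = √((2435+1378)/(2435−1378)) = 1.8993.
h = 191.8 / (2·1.8993) = 50.49 m.

50.5 m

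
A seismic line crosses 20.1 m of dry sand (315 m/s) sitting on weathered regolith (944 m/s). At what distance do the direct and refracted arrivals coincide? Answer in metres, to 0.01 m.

56.87 m

x_cross = 2h·√((V₂+V₁)/(V₂−V₁)).
(V₂+V₁)/(V₂−V₁) = (944+315)/(944−315) = 2.0016; √ = 1.4148.
x_cross = 2·20.1·1.4148 = 56.87 m.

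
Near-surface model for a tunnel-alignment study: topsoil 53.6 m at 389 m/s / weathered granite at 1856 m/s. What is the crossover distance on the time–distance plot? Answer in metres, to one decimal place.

x_cross = 2h·√((V₂+V₁)/(V₂−V₁)).
(V₂+V₁)/(V₂−V₁) = (1856+389)/(1856−389) = 1.5303; √ = 1.2371.
x_cross = 2·53.6·1.2371 = 132.61 m.

132.6 m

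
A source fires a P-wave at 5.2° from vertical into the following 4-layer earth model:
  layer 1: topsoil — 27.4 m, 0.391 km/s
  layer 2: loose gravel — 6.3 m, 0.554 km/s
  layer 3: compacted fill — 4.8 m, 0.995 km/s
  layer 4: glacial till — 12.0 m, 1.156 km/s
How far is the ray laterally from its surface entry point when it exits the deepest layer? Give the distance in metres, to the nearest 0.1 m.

7.8 m

p = sin θ₁/V₁ = sin 5.2°/0.391 = 2.3180e-01 s/km is conserved through the stack.
Layer 1: θ = 5.20°; offset = 27.4·tan 5.20° = 2.494 m.
Layer 2: sin θ = p·0.554 = 0.1284 → θ = 7.38°; offset = 6.3·tan 7.38° = 0.816 m.
Layer 3: sin θ = p·0.995 = 0.2306 → θ = 13.33°; offset = 4.8·tan 13.33° = 1.138 m.
Layer 4: sin θ = p·1.156 = 0.2680 → θ = 15.54°; offset = 12.0·tan 15.54° = 3.338 m.
Summing the layer offsets gives 7.785 m.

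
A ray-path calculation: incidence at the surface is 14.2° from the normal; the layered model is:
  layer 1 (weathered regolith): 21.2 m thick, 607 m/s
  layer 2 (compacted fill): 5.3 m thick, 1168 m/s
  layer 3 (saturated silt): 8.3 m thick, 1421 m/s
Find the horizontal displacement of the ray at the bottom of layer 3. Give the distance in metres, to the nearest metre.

p = sin θ₁/V₁ = sin 14.2°/607 = 4.0413e-04 s/m is conserved through the stack.
Layer 1: θ = 14.20°; offset = 21.2·tan 14.20° = 5.364 m.
Layer 2: sin θ = p·1168 = 0.4720 → θ = 28.17°; offset = 5.3·tan 28.17° = 2.838 m.
Layer 3: sin θ = p·1421 = 0.5743 → θ = 35.05°; offset = 8.3·tan 35.05° = 5.822 m.
Total horizontal offset = 14.024 m.

14 m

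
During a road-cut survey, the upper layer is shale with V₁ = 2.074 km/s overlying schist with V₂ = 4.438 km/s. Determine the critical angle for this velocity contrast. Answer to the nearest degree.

At critical incidence the refracted ray runs along the interface (θ₂ = 90°), so sin θ_c = V₁/V₂.
θ_c = arcsin(2.074/4.438) = arcsin 0.4673 = 27.86°.

28°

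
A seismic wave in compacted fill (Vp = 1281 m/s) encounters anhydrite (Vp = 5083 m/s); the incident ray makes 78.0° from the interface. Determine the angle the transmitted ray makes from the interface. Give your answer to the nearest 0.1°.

Convert to the normal: θ₁ = 90° − 78.0° = 12.0°.
sin θ₁/V₁ = sin θ₂/V₂ ⇒ sin θ₂ = 5083·sin 12.0°/1281 = 5083·0.2079/1281 = 0.8250.
θ₂ = arcsin 0.8250 = 55.59° from the normal.
From the interface: 90° − 55.59° = 34.41°.

34.4°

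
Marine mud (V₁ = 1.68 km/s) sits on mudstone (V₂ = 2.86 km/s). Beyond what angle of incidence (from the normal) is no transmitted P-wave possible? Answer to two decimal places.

35.97°

Critical incidence: sin θ_c = V₁/V₂ = 1.68/2.86 = 0.5874.
θ_c = arcsin 0.5874 = 35.97°.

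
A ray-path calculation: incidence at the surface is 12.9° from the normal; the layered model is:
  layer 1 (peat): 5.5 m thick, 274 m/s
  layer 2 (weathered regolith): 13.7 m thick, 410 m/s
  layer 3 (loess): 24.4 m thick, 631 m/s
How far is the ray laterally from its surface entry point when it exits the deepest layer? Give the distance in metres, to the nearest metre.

Apply Snell's law at each interface; in layer i the horizontal offset is hᵢ·tan θᵢ.
Layer 1: θ = 12.90°; offset = 5.5·tan 12.90° = 1.260 m.
Layer 2: sin θ = 410·sin 12.9°/274 = 0.3341, θ = 19.52°; offset = 13.7·tan 19.52° = 4.856 m.
Layer 3: sin θ = 631·sin 12.9°/274 = 0.5141, θ = 30.94°; offset = 24.4·tan 30.94° = 14.626 m.
Σ offsets = 20.741 m.

21 m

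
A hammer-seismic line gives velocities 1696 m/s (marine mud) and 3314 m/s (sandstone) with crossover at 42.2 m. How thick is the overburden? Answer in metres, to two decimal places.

h = (x_cross/2)·√((V₂−V₁)/(V₂+V₁)).
(V₂−V₁)/(V₂+V₁) = (3314−1696)/(3314+1696) = 0.3230; √ = 0.5683.
h = (42.2/2)·0.5683 = 11.99 m.

11.99 m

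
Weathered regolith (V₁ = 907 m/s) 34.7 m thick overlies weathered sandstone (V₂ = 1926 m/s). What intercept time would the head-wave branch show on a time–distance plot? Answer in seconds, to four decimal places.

0.0675 s

θ_c = arcsin(V₁/V₂) = arcsin(907/1926) = 28.09°; cos θ_c = 0.8822.
tᵢ = 2h·cos θ_c / V₁ = 2·34.7·0.8822 / 907 = 0.06750 s.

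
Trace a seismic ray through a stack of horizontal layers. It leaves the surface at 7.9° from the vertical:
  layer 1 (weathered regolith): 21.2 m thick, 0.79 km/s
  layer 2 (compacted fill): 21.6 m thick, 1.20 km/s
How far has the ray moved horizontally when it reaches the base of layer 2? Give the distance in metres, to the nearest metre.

Ray parameter p = sin 7.9° / 0.79 km/s = 1.7398e-01 s/km.
Layer 1: θ = 7.90°; offset = 21.2·tan 7.90° = 2.942 m.
Layer 2: sin θ = p·1.20 = 0.2088 → θ = 12.05°; offset = 21.6·tan 12.05° = 4.611 m.
Total horizontal offset = 7.553 m.

8 m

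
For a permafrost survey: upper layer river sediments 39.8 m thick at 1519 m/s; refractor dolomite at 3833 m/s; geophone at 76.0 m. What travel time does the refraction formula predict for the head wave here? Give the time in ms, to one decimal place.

67.9 ms

t = x/V₂ + 2h·√(V₂²−V₁²)/(V₁V₂).
√(V₂²−V₁²) = √(3833²−1519²) = 3519.2 m/s; delay term = 2·39.8·3519.2/(1519·3833) = 0.04811 s.
t = 76.0/3833 + 0.04811 = 0.06794 s.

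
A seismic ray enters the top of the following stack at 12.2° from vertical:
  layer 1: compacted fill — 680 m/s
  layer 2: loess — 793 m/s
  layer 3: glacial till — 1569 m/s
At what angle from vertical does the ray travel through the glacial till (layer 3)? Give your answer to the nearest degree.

29°

Snell's law across each interface conserves sin θ / V, so sin θ_3 = V_3·sin θ₁/V₁.
sin θ_3 = 1569 × sin 12.2° / 680 = 0.4876.
θ_3 = 29.18° from the vertical.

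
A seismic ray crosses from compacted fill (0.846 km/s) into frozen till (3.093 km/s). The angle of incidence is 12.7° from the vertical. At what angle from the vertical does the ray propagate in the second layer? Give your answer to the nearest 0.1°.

53.5°

sin θ₁/V₁ = sin θ₂/V₂ ⇒ sin θ₂ = 3.093·sin 12.7°/0.846 = 3.093·0.2198/0.846 = 0.8038.
θ₂ = arcsin 0.8038 = 53.49° from the normal.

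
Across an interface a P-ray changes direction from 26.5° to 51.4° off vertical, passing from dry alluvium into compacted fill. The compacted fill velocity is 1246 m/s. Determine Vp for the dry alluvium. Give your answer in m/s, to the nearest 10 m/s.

710 m/s

Snell's law: sin 26.5°/V₁ = sin 51.4°/V₂.
V₁ = V₂·sin 26.5°/sin 51.4° = 1246 × 0.5709 = 711.39 m/s.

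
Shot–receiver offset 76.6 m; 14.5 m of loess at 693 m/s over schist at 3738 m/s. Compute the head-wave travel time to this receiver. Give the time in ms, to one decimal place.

θ_c = arcsin(V₁/V₂) = arcsin(693/3738) = 10.68°, cos θ_c = 0.9827.
Intercept time tᵢ = 2h cos θ_c / V₁ = 2·14.5·0.9827/693 = 0.04112 s.
t = x/V₂ + tᵢ = 76.6/3738 + 0.04112 = 0.06161 s.

61.6 ms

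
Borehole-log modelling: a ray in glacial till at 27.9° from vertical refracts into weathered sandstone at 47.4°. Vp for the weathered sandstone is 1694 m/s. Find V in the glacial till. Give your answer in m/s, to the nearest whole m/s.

1077 m/s

Snell's law: sin 27.9°/V₁ = sin 47.4°/V₂.
V₁ = V₂·sin 27.9°/sin 47.4° = 1694 × 0.6357 = 1076.86 m/s.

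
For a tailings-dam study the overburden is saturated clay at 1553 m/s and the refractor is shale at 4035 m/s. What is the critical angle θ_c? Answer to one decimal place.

22.6°

At critical incidence the refracted ray runs along the interface (θ₂ = 90°), so sin θ_c = V₁/V₂.
θ_c = arcsin(1553/4035) = arcsin 0.3849 = 22.64°.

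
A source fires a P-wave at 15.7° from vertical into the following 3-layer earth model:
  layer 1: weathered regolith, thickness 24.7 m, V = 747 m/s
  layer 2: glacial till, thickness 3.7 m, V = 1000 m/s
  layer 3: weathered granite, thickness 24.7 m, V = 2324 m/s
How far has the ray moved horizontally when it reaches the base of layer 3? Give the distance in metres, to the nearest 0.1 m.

46.9 m

Ray parameter p = sin 15.7° / 747 m/s = 3.6225e-04 s/m.
Layer 1: θ = 15.70°; offset = 24.7·tan 15.70° = 6.943 m.
Layer 2: sin θ = p·1000 = 0.3622 → θ = 21.24°; offset = 3.7·tan 21.24° = 1.438 m.
Layer 3: sin θ = p·2324 = 0.8419 → θ = 57.34°; offset = 24.7·tan 57.34° = 38.530 m.
Σ offsets = 46.911 m.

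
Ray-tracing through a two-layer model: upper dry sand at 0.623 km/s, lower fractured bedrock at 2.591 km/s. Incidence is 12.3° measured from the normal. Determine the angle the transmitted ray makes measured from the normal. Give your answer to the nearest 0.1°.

62.4°

sin θ₁/V₁ = sin θ₂/V₂ ⇒ sin θ₂ = 2.591·sin 12.3°/0.623 = 2.591·0.2130/0.623 = 0.8860.
θ₂ = arcsin 0.8860 = 62.37° from the normal.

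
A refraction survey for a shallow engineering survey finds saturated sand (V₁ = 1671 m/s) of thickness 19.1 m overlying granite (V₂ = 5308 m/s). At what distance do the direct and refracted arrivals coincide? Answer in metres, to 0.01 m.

52.92 m

θ_c = arcsin(1671/5308) = 18.35°, so cos θ_c = 0.9492 and tᵢ = 2h cos θ_c/V₁ = 0.0217 s.
At crossover x/V₁ = x/V₂ + tᵢ ⇒ x = tᵢ/(1/V₁ − 1/V₂) = 0.02170/(5.9844e-04 − 1.8839e-04) = 52.92 m.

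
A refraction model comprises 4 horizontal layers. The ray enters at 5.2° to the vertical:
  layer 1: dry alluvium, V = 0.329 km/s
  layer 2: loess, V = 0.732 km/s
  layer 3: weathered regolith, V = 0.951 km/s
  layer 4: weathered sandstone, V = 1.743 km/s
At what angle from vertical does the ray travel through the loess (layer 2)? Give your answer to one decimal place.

Ray parameter p = sin 5.2° / 0.329 = 2.7548e-01 s/km.
sin θ_2 = p·V_2 = 2.7548e-01 × 0.732 = 0.2017.
θ_2 = arcsin 0.2017 = 11.63°.

11.6°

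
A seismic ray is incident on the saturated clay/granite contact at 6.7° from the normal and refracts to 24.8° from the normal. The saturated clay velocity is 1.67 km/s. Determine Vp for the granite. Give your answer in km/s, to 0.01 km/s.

Snell's law: sin 6.7°/V₁ = sin 24.8°/V₂.
V₂ = V₁·sin 24.8°/sin 6.7° = 1.67 × 3.5952 = 6.00 km/s.

6.00 km/s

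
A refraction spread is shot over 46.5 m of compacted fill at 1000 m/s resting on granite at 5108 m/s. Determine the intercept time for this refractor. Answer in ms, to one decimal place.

tᵢ = 2h·√(V₂²−V₁²)/(V₁V₂).
√(V₂²−V₁²) = √(5108²−1000²) = 5009.2 m/s.
tᵢ = 2·46.5·5009.2/(1000·5108) = 0.09120 s.

91.2 ms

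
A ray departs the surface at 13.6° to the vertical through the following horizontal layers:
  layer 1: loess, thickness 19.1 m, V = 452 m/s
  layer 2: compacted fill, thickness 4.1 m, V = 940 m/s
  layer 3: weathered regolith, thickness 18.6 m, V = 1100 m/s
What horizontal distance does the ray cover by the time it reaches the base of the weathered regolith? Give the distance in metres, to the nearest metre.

20 m

p = sin θ₁/V₁ = sin 13.6°/452 = 5.2023e-04 s/m is conserved through the stack.
Layer 1: θ = 13.60°; offset = 19.1·tan 13.60° = 4.621 m.
Layer 2: sin θ = p·940 = 0.4890 → θ = 29.28°; offset = 4.1·tan 29.28° = 2.299 m.
Layer 3: sin θ = p·1100 = 0.5722 → θ = 34.91°; offset = 18.6·tan 34.91° = 12.979 m.
Σ offsets = 19.898 m.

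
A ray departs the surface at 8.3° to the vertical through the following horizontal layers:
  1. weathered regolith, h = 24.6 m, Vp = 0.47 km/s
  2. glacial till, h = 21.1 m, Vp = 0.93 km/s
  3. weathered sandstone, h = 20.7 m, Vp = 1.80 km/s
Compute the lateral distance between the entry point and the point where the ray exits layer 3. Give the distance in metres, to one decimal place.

23.6 m

Ray parameter p = sin 8.3° / 0.47 km/s = 3.0714e-01 s/km.
Layer 1: θ = 8.30°; offset = 24.6·tan 8.30° = 3.589 m.
Layer 2: sin θ = p·0.93 = 0.2856 → θ = 16.60°; offset = 21.1·tan 16.60° = 6.289 m.
Layer 3: sin θ = p·1.80 = 0.5529 → θ = 33.56°; offset = 20.7·tan 33.56° = 13.734 m.
Total horizontal offset = 23.612 m.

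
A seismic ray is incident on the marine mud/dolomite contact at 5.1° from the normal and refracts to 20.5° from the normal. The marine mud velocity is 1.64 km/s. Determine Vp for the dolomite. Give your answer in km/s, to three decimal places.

Snell's law: sin 5.1°/V₁ = sin 20.5°/V₂.
V₂ = V₁·sin 20.5°/sin 5.1° = 1.64 × 3.9396 = 6.461 km/s.

6.461 km/s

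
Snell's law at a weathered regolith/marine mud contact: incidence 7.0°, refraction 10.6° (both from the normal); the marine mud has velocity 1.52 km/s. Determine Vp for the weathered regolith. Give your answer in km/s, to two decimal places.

1.01 km/s

Snell's law: sin 7.0°/V₁ = sin 10.6°/V₂.
V₁ = V₂·sin 7.0°/sin 10.6° = 1.52 × 0.6625 = 1.01 km/s.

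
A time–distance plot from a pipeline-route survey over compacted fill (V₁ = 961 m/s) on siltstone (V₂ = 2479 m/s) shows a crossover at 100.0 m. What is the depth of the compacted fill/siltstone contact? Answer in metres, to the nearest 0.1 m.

33.2 m

h = (x_cross/2)·√((V₂−V₁)/(V₂+V₁)).
(V₂−V₁)/(V₂+V₁) = (2479−961)/(2479+961) = 0.4413; √ = 0.6643.
h = (100.0/2)·0.6643 = 33.21 m.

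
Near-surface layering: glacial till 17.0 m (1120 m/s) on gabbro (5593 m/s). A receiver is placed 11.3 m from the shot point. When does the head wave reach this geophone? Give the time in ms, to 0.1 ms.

t = x/V₂ + 2h·√(V₂²−V₁²)/(V₁V₂).
√(V₂²−V₁²) = √(5593²−1120²) = 5479.7 m/s; delay term = 2·17.0·5479.7/(1120·5593) = 0.02974 s.
t = 11.3/5593 + 0.02974 = 0.03176 s.

31.8 ms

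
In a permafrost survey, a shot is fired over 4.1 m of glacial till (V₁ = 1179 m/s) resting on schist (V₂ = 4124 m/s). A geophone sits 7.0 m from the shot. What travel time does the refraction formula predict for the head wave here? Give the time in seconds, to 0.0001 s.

0.0084 s

θ_c = arcsin(V₁/V₂) = arcsin(1179/4124) = 16.61°, cos θ_c = 0.9583.
Intercept time tᵢ = 2h cos θ_c / V₁ = 2·4.1·0.9583/1179 = 0.00666 s.
t = x/V₂ + tᵢ = 7.0/4124 + 0.00666 = 0.00836 s.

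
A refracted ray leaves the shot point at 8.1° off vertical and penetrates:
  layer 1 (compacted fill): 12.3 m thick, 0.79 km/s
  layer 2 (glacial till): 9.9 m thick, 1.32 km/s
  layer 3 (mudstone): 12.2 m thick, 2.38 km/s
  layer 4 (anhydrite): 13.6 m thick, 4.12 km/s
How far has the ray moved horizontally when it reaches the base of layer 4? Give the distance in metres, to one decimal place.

24.6 m

Apply Snell's law at each interface; in layer i the horizontal offset is hᵢ·tan θᵢ.
Layer 1: θ = 8.10°; offset = 12.3·tan 8.10° = 1.751 m.
Layer 2: sin θ = 1.32·sin 8.1°/0.79 = 0.2354, θ = 13.62°; offset = 9.9·tan 13.62° = 2.398 m.
Layer 3: sin θ = 2.38·sin 8.1°/0.79 = 0.4245, θ = 25.12°; offset = 12.2·tan 25.12° = 5.720 m.
Layer 4: sin θ = 4.12·sin 8.1°/0.79 = 0.7348, θ = 47.29°; offset = 13.6·tan 47.29° = 14.734 m.
Σ offsets = 24.603 m.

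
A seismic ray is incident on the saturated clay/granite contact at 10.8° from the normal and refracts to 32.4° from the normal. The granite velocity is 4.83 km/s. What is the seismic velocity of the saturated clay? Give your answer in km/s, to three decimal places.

1.689 km/s

sin 10.8° = 0.1874; sin 32.4° = 0.5358.
V₁ = V₂·(sin θ₁/sin θ₂) = 4.83·(0.1874/0.5358) = 1.689 km/s.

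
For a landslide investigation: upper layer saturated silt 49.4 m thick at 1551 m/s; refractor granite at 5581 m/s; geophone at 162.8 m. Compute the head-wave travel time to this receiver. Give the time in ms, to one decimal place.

90.4 ms

θ_c = arcsin(V₁/V₂) = arcsin(1551/5581) = 16.14°, cos θ_c = 0.9606.
Intercept time tᵢ = 2h cos θ_c / V₁ = 2·49.4·0.9606/1551 = 0.06119 s.
t = x/V₂ + tᵢ = 162.8/5581 + 0.06119 = 0.09036 s.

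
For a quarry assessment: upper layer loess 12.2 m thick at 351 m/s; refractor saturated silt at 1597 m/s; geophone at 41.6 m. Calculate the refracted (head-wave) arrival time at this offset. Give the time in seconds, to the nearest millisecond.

0.094 s

θ_c = arcsin(V₁/V₂) = arcsin(351/1597) = 12.70°, cos θ_c = 0.9755.
Intercept time tᵢ = 2h cos θ_c / V₁ = 2·12.2·0.9755/351 = 0.06782 s.
t = x/V₂ + tᵢ = 41.6/1597 + 0.06782 = 0.09386 s.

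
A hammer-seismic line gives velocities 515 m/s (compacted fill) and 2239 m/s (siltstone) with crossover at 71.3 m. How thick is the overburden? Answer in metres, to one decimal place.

h = (x_cross/2)·√((V₂−V₁)/(V₂+V₁)).
(V₂−V₁)/(V₂+V₁) = (2239−515)/(2239+515) = 0.6260; √ = 0.7912.
h = (71.3/2)·0.7912 = 28.21 m.

28.2 m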